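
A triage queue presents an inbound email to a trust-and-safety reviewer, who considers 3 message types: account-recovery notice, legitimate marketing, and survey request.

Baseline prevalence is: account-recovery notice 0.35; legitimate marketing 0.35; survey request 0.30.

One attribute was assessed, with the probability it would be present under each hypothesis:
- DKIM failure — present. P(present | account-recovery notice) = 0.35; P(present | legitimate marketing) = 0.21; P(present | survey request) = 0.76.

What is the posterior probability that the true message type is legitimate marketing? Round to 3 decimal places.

By Bayes' rule, the unnormalized weight for each hypothesis is prior × likelihood:
  account-recovery notice: 0.35 × 0.35 = 0.1225
  legitimate marketing: 0.35 × 0.21 = 0.0735
  survey request: 0.30 × 0.76 = 0.228
Normalizing constant Z = 0.1225 + 0.0735 + 0.228 = 0.424.
P(legitimate marketing | evidence) = 0.0735 / 0.424 ≈ 0.173.

0.173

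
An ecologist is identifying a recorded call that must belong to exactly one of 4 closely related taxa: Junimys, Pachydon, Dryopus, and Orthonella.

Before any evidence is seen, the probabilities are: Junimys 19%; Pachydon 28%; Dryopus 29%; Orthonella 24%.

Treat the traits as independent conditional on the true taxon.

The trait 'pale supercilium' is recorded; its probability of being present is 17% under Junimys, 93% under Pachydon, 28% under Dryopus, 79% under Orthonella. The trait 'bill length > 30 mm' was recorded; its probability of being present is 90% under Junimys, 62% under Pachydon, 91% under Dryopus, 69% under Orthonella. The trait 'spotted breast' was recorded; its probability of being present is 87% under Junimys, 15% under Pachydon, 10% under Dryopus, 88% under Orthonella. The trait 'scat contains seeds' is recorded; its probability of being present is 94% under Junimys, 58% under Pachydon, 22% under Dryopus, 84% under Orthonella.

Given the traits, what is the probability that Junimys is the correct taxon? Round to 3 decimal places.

0.175

For each hypothesis, the unnormalized posterior weight is prior × product of the trait likelihoods:
  Junimys: 0.19 × 0.17 × 0.90 × 0.87 × 0.94 = 0.023773
  Pachydon: 0.28 × 0.93 × 0.62 × 0.15 × 0.58 = 0.014046
  Dryopus: 0.29 × 0.28 × 0.91 × 0.10 × 0.22 = 0.0016256
  Orthonella: 0.24 × 0.79 × 0.69 × 0.88 × 0.84 = 0.096705
Normalizing constant Z = 0.023773 + 0.014046 + 0.0016256 + 0.096705 = 0.13615.
P(Junimys | evidence) = 0.023773 / 0.13615 ≈ 0.175.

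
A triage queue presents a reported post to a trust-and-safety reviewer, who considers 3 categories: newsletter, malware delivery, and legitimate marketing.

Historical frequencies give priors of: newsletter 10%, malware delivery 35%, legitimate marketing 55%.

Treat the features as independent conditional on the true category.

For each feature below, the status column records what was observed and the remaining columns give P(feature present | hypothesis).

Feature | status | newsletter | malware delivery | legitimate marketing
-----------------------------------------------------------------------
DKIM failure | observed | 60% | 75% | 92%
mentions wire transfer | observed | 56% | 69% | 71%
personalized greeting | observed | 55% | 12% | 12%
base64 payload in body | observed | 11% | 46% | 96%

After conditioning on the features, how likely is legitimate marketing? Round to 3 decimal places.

0.775

By Bayes' rule with conditional independence, the unnormalized weight for each hypothesis is prior × ∏ likelihoods:
  newsletter: 0.10 × 0.60 × 0.56 × 0.55 × 0.11 = 0.0020328
  malware delivery: 0.35 × 0.75 × 0.69 × 0.12 × 0.46 = 0.0099981
  legitimate marketing: 0.55 × 0.92 × 0.71 × 0.12 × 0.96 = 0.041387
Normalizing constant Z = 0.0020328 + 0.0099981 + 0.041387 = 0.053418.
P(legitimate marketing | evidence) = 0.041387 / 0.053418 ≈ 0.775.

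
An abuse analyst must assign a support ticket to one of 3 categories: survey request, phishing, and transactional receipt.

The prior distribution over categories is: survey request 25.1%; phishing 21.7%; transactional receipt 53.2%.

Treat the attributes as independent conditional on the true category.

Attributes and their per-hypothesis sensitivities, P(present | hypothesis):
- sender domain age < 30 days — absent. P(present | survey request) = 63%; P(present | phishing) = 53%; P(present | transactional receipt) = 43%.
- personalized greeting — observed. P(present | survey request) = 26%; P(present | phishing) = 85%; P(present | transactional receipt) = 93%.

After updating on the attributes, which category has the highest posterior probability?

transactional receipt

By Bayes' rule with conditional independence, the unnormalized weight for each hypothesis is prior × ∏ likelihoods (using 1 − P(present | H) for each absent attribute):
  survey request: 0.251 × (1 − 0.63) × 0.26 = 0.024146
  phishing: 0.217 × (1 − 0.53) × 0.85 = 0.086691
  transactional receipt: 0.532 × (1 − 0.43) × 0.93 = 0.28201
The unnormalized weights sum to 0.39285.
P(survey request | evidence) ≈ 0.024146 / 0.39285 ≈ 0.061
P(phishing | evidence) ≈ 0.086691 / 0.39285 ≈ 0.221
P(transactional receipt | evidence) ≈ 0.28201 / 0.39285 ≈ 0.718
The largest is 0.718, so transactional receipt is most probable.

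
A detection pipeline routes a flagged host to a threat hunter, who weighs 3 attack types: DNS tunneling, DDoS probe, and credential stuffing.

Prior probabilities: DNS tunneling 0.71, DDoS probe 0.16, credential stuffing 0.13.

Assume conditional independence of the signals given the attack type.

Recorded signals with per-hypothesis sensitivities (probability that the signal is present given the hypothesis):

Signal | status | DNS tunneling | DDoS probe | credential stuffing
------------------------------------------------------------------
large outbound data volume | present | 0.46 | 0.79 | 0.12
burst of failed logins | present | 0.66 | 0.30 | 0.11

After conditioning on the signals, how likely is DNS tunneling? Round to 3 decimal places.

For each hypothesis, the unnormalized posterior weight is prior × product of the signal likelihoods:
  DNS tunneling: 0.71 × 0.46 × 0.66 = 0.21556
  DDoS probe: 0.16 × 0.79 × 0.30 = 0.03792
  credential stuffing: 0.13 × 0.12 × 0.11 = 0.001716
Marginal likelihood of the evidence = 0.25519.
P(DNS tunneling | evidence) = 0.21556 / 0.25519 ≈ 0.845.

0.845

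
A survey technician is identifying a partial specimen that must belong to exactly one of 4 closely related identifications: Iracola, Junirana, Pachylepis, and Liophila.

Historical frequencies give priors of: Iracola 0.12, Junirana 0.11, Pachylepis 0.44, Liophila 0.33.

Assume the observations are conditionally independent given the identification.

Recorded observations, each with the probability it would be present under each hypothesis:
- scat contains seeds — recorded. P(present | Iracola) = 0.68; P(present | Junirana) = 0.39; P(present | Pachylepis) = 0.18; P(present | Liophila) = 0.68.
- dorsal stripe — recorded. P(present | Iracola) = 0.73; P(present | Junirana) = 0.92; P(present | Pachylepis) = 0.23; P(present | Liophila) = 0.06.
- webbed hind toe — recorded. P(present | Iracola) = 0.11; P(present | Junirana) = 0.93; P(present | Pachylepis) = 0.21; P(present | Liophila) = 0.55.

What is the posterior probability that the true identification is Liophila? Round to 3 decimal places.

By Bayes' rule with conditional independence, the unnormalized weight for each hypothesis is prior × ∏ likelihoods:
  Iracola: 0.12 × 0.68 × 0.73 × 0.11 = 0.0065525
  Junirana: 0.11 × 0.39 × 0.92 × 0.93 = 0.036705
  Pachylepis: 0.44 × 0.18 × 0.23 × 0.21 = 0.0038254
  Liophila: 0.33 × 0.68 × 0.06 × 0.55 = 0.0074052
Normalizing constant Z = 0.0065525 + 0.036705 + 0.0038254 + 0.0074052 = 0.054488.
P(Liophila | evidence) = 0.0074052 / 0.054488 ≈ 0.136.

0.136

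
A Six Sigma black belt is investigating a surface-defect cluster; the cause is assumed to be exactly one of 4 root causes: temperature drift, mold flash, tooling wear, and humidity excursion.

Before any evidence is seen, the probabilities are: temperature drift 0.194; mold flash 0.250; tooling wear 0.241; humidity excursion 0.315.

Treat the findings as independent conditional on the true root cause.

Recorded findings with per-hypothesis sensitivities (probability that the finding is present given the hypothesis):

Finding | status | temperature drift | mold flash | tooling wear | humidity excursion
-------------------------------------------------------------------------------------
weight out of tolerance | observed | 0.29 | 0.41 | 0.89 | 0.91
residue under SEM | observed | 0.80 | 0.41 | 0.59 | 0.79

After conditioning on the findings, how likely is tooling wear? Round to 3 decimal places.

0.288

Multiply each prior by the joint likelihood of the evidence pattern:
  temperature drift: 0.194 × 0.29 × 0.80 = 0.045008
  mold flash: 0.250 × 0.41 × 0.41 = 0.042025
  tooling wear: 0.241 × 0.89 × 0.59 = 0.12655
  humidity excursion: 0.315 × 0.91 × 0.79 = 0.22645
Marginal likelihood of the evidence = 0.44004.
P(tooling wear | evidence) = 0.12655 / 0.44004 ≈ 0.288.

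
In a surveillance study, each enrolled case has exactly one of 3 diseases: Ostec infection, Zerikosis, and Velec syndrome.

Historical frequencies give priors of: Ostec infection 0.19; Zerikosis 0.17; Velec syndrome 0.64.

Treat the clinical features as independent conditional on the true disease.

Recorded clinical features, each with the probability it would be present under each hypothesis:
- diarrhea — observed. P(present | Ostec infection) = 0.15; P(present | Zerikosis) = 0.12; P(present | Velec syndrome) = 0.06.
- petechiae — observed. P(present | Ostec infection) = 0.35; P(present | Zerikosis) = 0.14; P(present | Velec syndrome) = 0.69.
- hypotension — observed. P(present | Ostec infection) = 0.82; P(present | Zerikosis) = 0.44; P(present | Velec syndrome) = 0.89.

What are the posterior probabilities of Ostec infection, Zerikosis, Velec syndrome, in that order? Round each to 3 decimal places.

Multiply each prior by the joint likelihood of the clinical feature pattern:
  Ostec infection: 0.19 × 0.15 × 0.35 × 0.82 = 0.0081795
  Zerikosis: 0.17 × 0.12 × 0.14 × 0.44 = 0.0012566
  Velec syndrome: 0.64 × 0.06 × 0.69 × 0.89 = 0.023581
The unnormalized weights sum to 0.033018.
P(Ostec infection | evidence) = 0.0081795 / 0.033018 ≈ 0.248
P(Zerikosis | evidence) = 0.0012566 / 0.033018 ≈ 0.038
P(Velec syndrome | evidence) = 0.023581 / 0.033018 ≈ 0.714

0.248, 0.038, 0.714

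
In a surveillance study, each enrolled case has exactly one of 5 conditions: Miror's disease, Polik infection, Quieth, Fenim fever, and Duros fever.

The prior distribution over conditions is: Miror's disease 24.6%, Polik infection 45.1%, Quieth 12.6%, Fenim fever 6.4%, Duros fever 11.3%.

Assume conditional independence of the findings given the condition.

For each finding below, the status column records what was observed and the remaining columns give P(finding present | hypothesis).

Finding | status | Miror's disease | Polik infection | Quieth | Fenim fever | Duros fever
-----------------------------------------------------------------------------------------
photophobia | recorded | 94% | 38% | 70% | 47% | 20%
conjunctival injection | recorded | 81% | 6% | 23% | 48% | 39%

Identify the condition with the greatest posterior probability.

By Bayes' rule with conditional independence, the unnormalized weight for each hypothesis is prior × ∏ likelihoods:
  Miror's disease: 0.246 × 0.94 × 0.81 = 0.1873
  Polik infection: 0.451 × 0.38 × 0.06 = 0.010283
  Quieth: 0.126 × 0.70 × 0.23 = 0.020286
  Fenim fever: 0.064 × 0.47 × 0.48 = 0.014438
  Duros fever: 0.113 × 0.20 × 0.39 = 0.008814
Marginal likelihood of the evidence = 0.24113.
P(Miror's disease | evidence) ≈ 0.1873 / 0.24113 ≈ 0.777
P(Polik infection | evidence) ≈ 0.010283 / 0.24113 ≈ 0.043
P(Quieth | evidence) ≈ 0.020286 / 0.24113 ≈ 0.084
P(Fenim fever | evidence) ≈ 0.014438 / 0.24113 ≈ 0.060
P(Duros fever | evidence) ≈ 0.008814 / 0.24113 ≈ 0.037
The largest is 0.777, so Miror's disease is most probable.

Miror's disease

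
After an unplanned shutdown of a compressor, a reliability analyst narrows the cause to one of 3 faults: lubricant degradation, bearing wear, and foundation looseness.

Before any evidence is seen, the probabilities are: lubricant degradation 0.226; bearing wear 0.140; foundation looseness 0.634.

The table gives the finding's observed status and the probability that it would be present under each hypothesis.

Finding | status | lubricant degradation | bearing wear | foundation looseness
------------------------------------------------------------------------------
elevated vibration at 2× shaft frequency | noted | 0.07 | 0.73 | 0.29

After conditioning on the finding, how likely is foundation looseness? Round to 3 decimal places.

By Bayes' rule, the unnormalized weight for each hypothesis is prior × likelihood:
  lubricant degradation: 0.226 × 0.07 = 0.01582
  bearing wear: 0.140 × 0.73 = 0.1022
  foundation looseness: 0.634 × 0.29 = 0.18386
Normalizing constant Z = 0.01582 + 0.1022 + 0.18386 = 0.30188.
P(foundation looseness | evidence) = 0.18386 / 0.30188 ≈ 0.609.

0.609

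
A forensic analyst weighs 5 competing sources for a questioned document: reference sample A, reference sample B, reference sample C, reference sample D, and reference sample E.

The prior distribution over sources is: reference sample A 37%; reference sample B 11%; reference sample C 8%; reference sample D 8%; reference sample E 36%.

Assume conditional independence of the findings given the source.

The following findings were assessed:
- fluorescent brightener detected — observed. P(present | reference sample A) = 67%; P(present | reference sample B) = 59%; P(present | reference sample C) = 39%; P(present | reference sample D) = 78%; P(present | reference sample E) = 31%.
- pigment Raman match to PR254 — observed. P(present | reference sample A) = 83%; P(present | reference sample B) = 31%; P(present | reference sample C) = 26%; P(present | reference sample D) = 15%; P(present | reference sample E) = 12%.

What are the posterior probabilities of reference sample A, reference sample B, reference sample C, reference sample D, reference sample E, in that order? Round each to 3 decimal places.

0.801, 0.078, 0.032, 0.036, 0.052

For each hypothesis, the unnormalized posterior weight is prior × product of the finding likelihoods:
  reference sample A: 0.37 × 0.67 × 0.83 = 0.20576
  reference sample B: 0.11 × 0.59 × 0.31 = 0.020119
  reference sample C: 0.08 × 0.39 × 0.26 = 0.008112
  reference sample D: 0.08 × 0.78 × 0.15 = 0.00936
  reference sample E: 0.36 × 0.31 × 0.12 = 0.013392
Normalizing constant Z = 0.20576 + 0.020119 + 0.008112 + 0.00936 + 0.013392 = 0.25674.
P(reference sample A | evidence) = 0.20576 / 0.25674 ≈ 0.801
P(reference sample B | evidence) = 0.020119 / 0.25674 ≈ 0.078
P(reference sample C | evidence) = 0.008112 / 0.25674 ≈ 0.032
P(reference sample D | evidence) = 0.00936 / 0.25674 ≈ 0.036
P(reference sample E | evidence) = 0.013392 / 0.25674 ≈ 0.052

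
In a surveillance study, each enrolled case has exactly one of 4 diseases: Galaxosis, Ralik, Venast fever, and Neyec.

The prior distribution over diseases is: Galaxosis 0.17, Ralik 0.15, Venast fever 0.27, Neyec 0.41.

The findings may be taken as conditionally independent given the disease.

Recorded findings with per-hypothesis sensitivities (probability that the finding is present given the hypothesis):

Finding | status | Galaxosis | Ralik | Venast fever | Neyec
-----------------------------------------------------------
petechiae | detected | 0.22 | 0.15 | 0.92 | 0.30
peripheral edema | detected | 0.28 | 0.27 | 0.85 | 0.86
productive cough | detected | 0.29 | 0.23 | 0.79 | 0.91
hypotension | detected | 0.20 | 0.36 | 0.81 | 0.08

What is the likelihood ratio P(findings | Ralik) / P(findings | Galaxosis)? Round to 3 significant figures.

0.939

The Bayes factor is the ratio of the joint likelihoods of the evidence pattern under the two hypotheses.
  Ralik: 0.15 × 0.27 × 0.23 × 0.36 = 0.0033534
  Galaxosis: 0.22 × 0.28 × 0.29 × 0.20 = 0.0035728
Bayes factor = 0.0033534 / 0.0035728 ≈ 0.939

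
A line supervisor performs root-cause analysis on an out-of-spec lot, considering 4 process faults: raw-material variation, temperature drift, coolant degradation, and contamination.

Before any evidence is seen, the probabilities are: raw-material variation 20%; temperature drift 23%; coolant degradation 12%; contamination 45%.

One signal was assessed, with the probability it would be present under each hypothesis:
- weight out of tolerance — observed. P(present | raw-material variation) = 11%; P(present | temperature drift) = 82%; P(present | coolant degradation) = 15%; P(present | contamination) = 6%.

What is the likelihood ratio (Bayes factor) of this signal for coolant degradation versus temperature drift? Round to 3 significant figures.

0.183

Likelihood of this signal under each hypothesis:
  coolant degradation: 0.15
  temperature drift: 0.82
Bayes factor = 0.15 / 0.82 ≈ 0.183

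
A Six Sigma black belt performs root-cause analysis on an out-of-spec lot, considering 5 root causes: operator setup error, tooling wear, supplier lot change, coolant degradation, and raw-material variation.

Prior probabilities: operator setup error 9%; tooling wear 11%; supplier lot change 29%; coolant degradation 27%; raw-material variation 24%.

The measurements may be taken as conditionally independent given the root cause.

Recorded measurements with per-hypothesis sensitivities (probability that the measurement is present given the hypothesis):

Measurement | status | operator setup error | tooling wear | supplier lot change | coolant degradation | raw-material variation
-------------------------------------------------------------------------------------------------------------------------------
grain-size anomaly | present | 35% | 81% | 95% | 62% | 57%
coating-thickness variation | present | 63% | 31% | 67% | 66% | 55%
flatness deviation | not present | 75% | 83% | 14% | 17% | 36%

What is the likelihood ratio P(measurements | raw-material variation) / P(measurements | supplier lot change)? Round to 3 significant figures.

Joint likelihood of the measurement pattern under each hypothesis (using 1 − P(present | H) for each absent measurement):
  raw-material variation: 0.57 × 0.55 × (1 − 0.36) = 0.20064
  supplier lot change: 0.95 × 0.67 × (1 − 0.14) = 0.54739
Bayes factor = 0.20064 / 0.54739 ≈ 0.367

0.367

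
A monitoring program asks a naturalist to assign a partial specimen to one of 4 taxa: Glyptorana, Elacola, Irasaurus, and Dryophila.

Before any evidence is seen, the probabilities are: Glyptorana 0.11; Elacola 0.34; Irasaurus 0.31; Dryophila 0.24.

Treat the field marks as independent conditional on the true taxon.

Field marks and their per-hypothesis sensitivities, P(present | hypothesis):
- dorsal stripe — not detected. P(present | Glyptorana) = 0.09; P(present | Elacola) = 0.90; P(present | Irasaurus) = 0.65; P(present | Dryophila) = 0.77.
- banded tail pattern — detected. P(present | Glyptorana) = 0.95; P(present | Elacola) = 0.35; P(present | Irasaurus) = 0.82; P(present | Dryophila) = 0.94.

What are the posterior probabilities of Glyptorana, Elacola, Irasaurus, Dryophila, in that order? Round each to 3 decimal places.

0.384, 0.048, 0.359, 0.209

By Bayes' rule with conditional independence, the unnormalized weight for each hypothesis is prior × ∏ likelihoods (using 1 − P(present | H) for each absent field mark):
  Glyptorana: 0.11 × (1 − 0.09) × 0.95 = 0.095095
  Elacola: 0.34 × (1 − 0.90) × 0.35 = 0.0119
  Irasaurus: 0.31 × (1 − 0.65) × 0.82 = 0.08897
  Dryophila: 0.24 × (1 − 0.77) × 0.94 = 0.051888
Normalizing constant Z = 0.095095 + 0.0119 + 0.08897 + 0.051888 = 0.24785.
P(Glyptorana | evidence) = 0.095095 / 0.24785 ≈ 0.384
P(Elacola | evidence) = 0.0119 / 0.24785 ≈ 0.048
P(Irasaurus | evidence) = 0.08897 / 0.24785 ≈ 0.359
P(Dryophila | evidence) = 0.051888 / 0.24785 ≈ 0.209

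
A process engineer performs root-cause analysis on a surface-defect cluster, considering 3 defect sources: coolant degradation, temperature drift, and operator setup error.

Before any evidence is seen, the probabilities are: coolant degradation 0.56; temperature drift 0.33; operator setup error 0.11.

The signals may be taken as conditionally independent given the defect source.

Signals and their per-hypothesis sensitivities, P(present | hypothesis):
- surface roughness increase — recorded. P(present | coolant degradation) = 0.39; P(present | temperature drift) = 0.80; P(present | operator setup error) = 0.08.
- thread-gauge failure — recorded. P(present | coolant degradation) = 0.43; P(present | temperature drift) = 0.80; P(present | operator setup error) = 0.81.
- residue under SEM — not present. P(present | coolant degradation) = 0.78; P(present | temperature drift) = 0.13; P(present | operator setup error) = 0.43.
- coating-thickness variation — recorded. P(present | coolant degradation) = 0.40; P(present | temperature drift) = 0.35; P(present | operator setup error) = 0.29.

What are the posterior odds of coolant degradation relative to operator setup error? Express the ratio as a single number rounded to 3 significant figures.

Unnormalized posterior weight (prior times the signal likelihoods) for each of the two hypotheses (using 1 − P(present | H) for each absent signal):
  coolant degradation: 0.56 × 0.39 × 0.43 × (1 − 0.78) × 0.40 = 0.0082643
  operator setup error: 0.11 × 0.08 × 0.81 × (1 − 0.43) × 0.29 = 0.0011783
Posterior odds = 0.0082643 / 0.0011783 ≈ 7.01.

7.01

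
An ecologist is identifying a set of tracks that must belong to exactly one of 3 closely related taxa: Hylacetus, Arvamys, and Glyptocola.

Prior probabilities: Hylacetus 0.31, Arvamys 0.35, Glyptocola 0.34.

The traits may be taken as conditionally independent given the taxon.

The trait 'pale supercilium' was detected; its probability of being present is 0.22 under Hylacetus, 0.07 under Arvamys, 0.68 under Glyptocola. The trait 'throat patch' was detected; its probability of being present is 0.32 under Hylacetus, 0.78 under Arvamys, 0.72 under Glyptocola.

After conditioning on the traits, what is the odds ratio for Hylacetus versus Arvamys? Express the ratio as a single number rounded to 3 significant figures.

Posterior odds equal prior odds times the likelihood ratio; only the two competing hypotheses matter.
  Hylacetus: 0.31 × 0.22 × 0.32 = 0.021824
  Arvamys: 0.35 × 0.07 × 0.78 = 0.01911
Odds(Hylacetus : Arvamys) = 0.021824 / 0.01911 ≈ 1.14.

1.14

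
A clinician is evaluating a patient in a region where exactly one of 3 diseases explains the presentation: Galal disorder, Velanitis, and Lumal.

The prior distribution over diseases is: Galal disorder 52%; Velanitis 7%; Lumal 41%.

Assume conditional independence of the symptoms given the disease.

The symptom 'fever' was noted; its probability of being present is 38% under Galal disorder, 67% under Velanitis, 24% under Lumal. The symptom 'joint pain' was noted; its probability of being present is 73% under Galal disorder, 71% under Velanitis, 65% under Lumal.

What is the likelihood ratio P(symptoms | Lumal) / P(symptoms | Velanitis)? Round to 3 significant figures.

Take the product of per-symptom likelihoods under each hypothesis, then divide.
  Lumal: 0.24 × 0.65 = 0.156
  Velanitis: 0.67 × 0.71 = 0.4757
Bayes factor = 0.156 / 0.4757 ≈ 0.328

0.328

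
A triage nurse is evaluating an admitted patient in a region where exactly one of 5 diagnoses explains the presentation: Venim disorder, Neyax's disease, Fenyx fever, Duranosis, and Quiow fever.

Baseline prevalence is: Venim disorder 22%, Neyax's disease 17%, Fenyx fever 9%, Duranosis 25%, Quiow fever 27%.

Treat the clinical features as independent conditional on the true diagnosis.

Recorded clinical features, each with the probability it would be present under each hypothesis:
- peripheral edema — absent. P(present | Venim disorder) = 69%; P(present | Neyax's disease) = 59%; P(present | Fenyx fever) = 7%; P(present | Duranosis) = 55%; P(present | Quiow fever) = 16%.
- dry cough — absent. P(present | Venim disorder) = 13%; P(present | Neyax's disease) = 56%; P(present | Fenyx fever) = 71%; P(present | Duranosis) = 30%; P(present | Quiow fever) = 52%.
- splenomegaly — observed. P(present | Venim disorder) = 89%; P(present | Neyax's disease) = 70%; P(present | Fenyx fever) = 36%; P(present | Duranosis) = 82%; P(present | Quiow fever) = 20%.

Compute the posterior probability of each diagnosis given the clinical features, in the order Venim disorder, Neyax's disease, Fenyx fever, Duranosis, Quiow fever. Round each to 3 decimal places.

0.312, 0.127, 0.052, 0.381, 0.129

By Bayes' rule with conditional independence, the unnormalized weight for each hypothesis is prior × ∏ likelihoods (using 1 − P(present | H) for each absent clinical feature):
  Venim disorder: 0.22 × (1 − 0.69) × (1 − 0.13) × 0.89 = 0.052807
  Neyax's disease: 0.17 × (1 − 0.59) × (1 − 0.56) × 0.70 = 0.021468
  Fenyx fever: 0.09 × (1 − 0.07) × (1 − 0.71) × 0.36 = 0.0087383
  Duranosis: 0.25 × (1 − 0.55) × (1 − 0.30) × 0.82 = 0.064575
  Quiow fever: 0.27 × (1 − 0.16) × (1 − 0.52) × 0.20 = 0.021773
The unnormalized weights sum to 0.16936.
P(Venim disorder | evidence) = 0.052807 / 0.16936 ≈ 0.312
P(Neyax's disease | evidence) = 0.021468 / 0.16936 ≈ 0.127
P(Fenyx fever | evidence) = 0.0087383 / 0.16936 ≈ 0.052
P(Duranosis | evidence) = 0.064575 / 0.16936 ≈ 0.381
P(Quiow fever | evidence) = 0.021773 / 0.16936 ≈ 0.129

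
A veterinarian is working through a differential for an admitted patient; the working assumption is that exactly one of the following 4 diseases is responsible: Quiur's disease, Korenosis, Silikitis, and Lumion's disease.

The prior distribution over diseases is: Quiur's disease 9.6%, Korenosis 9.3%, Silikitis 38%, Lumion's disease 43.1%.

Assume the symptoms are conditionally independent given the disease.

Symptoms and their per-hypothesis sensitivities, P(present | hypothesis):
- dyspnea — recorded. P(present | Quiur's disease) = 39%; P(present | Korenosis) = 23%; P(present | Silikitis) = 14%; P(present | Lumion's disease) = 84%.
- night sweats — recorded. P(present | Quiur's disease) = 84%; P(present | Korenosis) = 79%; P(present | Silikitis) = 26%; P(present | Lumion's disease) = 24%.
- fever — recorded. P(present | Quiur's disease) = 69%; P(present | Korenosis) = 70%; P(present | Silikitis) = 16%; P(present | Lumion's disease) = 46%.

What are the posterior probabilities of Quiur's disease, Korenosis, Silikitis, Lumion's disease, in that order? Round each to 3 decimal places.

For each hypothesis, the unnormalized posterior weight is prior × product of the symptom likelihoods:
  Quiur's disease: 0.096 × 0.39 × 0.84 × 0.69 = 0.0217
  Korenosis: 0.093 × 0.23 × 0.79 × 0.70 = 0.011829
  Silikitis: 0.380 × 0.14 × 0.26 × 0.16 = 0.0022131
  Lumion's disease: 0.431 × 0.84 × 0.24 × 0.46 = 0.039969
Marginal likelihood of the evidence = 0.075711.
P(Quiur's disease | evidence) = 0.0217 / 0.075711 ≈ 0.287
P(Korenosis | evidence) = 0.011829 / 0.075711 ≈ 0.156
P(Silikitis | evidence) = 0.0022131 / 0.075711 ≈ 0.029
P(Lumion's disease | evidence) = 0.039969 / 0.075711 ≈ 0.528

0.287, 0.156, 0.029, 0.528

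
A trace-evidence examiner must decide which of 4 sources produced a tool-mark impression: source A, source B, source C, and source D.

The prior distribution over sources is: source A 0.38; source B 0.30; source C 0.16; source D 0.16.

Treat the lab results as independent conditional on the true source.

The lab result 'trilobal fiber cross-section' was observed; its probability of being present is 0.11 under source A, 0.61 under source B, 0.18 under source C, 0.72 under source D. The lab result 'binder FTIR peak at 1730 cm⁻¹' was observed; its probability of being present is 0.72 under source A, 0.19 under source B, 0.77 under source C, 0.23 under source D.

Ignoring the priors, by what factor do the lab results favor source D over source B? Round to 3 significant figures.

The Bayes factor is the ratio of the joint likelihoods of the lab result pattern under the two hypotheses.
  source D: 0.72 × 0.23 = 0.1656
  source B: 0.61 × 0.19 = 0.1159
Bayes factor = 0.1656 / 0.1159 ≈ 1.43

1.43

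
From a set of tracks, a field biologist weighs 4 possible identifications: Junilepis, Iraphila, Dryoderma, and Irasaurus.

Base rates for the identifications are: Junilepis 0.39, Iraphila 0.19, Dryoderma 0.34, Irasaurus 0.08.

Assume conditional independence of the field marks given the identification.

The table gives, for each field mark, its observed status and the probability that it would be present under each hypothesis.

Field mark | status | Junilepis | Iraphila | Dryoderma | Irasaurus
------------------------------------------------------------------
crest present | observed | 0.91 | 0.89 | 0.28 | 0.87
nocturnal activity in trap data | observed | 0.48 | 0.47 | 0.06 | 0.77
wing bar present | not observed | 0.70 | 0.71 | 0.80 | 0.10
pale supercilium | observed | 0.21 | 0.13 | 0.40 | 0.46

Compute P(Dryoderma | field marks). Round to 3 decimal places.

For each hypothesis, the unnormalized posterior weight is prior × product of the field mark likelihoods (using 1 − P(present | H) for each absent field mark):
  Junilepis: 0.39 × 0.91 × 0.48 × (1 − 0.70) × 0.21 = 0.010732
  Iraphila: 0.19 × 0.89 × 0.47 × (1 − 0.71) × 0.13 = 0.0029963
  Dryoderma: 0.34 × 0.28 × 0.06 × (1 − 0.80) × 0.40 = 0.00045696
  Irasaurus: 0.08 × 0.87 × 0.77 × (1 − 0.10) × 0.46 = 0.022187
Normalizing constant Z = 0.010732 + 0.0029963 + 0.00045696 + 0.022187 = 0.036373.
P(Dryoderma | evidence) = 0.00045696 / 0.036373 ≈ 0.013.

0.013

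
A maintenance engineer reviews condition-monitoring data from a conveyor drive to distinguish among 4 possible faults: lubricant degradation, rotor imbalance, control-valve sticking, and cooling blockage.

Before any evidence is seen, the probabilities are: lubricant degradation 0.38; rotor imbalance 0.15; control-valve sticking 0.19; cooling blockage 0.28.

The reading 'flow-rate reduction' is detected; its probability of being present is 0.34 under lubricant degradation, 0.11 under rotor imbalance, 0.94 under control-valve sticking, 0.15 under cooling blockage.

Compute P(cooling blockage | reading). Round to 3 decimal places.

0.115

Multiply each prior by the likelihood of the reading:
  lubricant degradation: 0.38 × 0.34 = 0.1292
  rotor imbalance: 0.15 × 0.11 = 0.0165
  control-valve sticking: 0.19 × 0.94 = 0.1786
  cooling blockage: 0.28 × 0.15 = 0.042
Marginal likelihood of the evidence = 0.3663.
P(cooling blockage | evidence) = 0.042 / 0.3663 ≈ 0.115.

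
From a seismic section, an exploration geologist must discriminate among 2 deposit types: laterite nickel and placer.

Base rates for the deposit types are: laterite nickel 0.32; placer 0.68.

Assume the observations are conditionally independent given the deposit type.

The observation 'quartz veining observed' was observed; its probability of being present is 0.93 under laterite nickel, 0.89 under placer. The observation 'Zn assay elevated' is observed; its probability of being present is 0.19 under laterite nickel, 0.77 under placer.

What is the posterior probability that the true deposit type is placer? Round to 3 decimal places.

0.892

Multiply each prior by the joint likelihood of the evidence pattern:
  laterite nickel: 0.32 × 0.93 × 0.19 = 0.056544
  placer: 0.68 × 0.89 × 0.77 = 0.466
The unnormalized weights sum to 0.52255.
P(placer | evidence) = 0.466 / 0.52255 ≈ 0.892.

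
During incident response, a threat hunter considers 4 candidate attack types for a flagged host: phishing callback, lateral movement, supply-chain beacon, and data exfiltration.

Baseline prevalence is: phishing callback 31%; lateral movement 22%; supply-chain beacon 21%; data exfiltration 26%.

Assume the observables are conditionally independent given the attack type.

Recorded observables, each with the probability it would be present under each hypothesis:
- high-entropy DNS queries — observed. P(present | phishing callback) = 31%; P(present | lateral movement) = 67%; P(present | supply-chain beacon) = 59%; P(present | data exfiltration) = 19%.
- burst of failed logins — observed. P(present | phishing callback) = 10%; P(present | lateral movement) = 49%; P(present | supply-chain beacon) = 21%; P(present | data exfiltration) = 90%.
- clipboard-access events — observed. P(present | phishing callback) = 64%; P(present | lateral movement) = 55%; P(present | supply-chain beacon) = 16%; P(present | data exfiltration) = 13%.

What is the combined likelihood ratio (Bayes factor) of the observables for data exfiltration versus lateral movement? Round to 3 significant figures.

0.123

The Bayes factor is the ratio of the joint likelihoods of the observable pattern under the two hypotheses.
  data exfiltration: 0.19 × 0.90 × 0.13 = 0.02223
  lateral movement: 0.67 × 0.49 × 0.55 = 0.18057
Bayes factor = 0.02223 / 0.18057 ≈ 0.123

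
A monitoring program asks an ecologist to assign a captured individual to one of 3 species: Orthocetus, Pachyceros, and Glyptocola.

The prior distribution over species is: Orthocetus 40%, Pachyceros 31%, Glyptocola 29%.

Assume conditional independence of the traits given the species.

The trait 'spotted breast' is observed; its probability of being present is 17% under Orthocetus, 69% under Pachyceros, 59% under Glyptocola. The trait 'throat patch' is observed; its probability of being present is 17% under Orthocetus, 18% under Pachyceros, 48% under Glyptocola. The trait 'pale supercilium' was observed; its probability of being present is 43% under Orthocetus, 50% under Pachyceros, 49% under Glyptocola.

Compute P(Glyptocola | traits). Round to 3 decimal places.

0.624

Multiply each prior by the joint likelihood of the trait pattern:
  Orthocetus: 0.40 × 0.17 × 0.17 × 0.43 = 0.0049708
  Pachyceros: 0.31 × 0.69 × 0.18 × 0.50 = 0.019251
  Glyptocola: 0.29 × 0.59 × 0.48 × 0.49 = 0.040243
The unnormalized weights sum to 0.064465.
P(Glyptocola | evidence) = 0.040243 / 0.064465 ≈ 0.624.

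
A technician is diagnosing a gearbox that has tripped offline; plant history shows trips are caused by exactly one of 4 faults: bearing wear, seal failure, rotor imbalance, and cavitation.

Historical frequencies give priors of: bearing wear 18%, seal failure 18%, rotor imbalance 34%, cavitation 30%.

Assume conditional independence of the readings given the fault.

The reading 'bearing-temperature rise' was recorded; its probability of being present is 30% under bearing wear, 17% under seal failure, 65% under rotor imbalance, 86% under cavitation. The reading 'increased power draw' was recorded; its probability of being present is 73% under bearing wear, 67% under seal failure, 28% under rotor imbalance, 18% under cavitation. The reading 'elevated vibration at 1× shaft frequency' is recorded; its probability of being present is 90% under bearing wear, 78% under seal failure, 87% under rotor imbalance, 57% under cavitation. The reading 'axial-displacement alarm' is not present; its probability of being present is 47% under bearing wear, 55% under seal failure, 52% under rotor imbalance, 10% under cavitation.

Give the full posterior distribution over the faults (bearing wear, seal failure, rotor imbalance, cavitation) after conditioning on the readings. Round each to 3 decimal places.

Multiply each prior by the joint likelihood of the reading pattern (using 1 − P(present | H) for each absent reading):
  bearing wear: 0.18 × 0.30 × 0.73 × 0.90 × (1 − 0.47) = 0.018803
  seal failure: 0.18 × 0.17 × 0.67 × 0.78 × (1 − 0.55) = 0.0071962
  rotor imbalance: 0.34 × 0.65 × 0.28 × 0.87 × (1 − 0.52) = 0.025841
  cavitation: 0.30 × 0.86 × 0.18 × 0.57 × (1 − 0.10) = 0.023824
The unnormalized weights sum to 0.075664.
P(bearing wear | evidence) = 0.018803 / 0.075664 ≈ 0.249
P(seal failure | evidence) = 0.0071962 / 0.075664 ≈ 0.095
P(rotor imbalance | evidence) = 0.025841 / 0.075664 ≈ 0.342
P(cavitation | evidence) = 0.023824 / 0.075664 ≈ 0.315

0.249, 0.095, 0.342, 0.315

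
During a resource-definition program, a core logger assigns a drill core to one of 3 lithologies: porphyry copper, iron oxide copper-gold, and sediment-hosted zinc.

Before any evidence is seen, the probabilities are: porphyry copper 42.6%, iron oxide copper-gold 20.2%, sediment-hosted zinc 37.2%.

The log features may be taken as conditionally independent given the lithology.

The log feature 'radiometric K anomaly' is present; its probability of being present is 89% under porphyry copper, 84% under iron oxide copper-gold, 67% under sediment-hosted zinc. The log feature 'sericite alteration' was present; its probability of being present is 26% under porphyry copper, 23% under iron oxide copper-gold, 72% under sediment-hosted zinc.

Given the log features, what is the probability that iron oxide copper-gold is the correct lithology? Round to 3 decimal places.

Multiply each prior by the joint likelihood of the log feature pattern:
  porphyry copper: 0.426 × 0.89 × 0.26 = 0.098576
  iron oxide copper-gold: 0.202 × 0.84 × 0.23 = 0.039026
  sediment-hosted zinc: 0.372 × 0.67 × 0.72 = 0.17945
Marginal likelihood of the evidence = 0.31706.
P(iron oxide copper-gold | evidence) = 0.039026 / 0.31706 ≈ 0.123.

0.123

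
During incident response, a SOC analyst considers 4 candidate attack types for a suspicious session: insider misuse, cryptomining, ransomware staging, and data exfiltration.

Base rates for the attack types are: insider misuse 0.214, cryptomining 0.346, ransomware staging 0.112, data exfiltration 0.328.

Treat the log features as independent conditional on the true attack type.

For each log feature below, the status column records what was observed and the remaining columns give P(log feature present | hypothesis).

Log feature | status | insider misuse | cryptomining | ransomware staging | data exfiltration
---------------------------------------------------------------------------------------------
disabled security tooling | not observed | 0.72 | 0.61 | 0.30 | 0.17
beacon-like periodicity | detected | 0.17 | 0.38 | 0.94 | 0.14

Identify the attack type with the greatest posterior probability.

For each hypothesis, the unnormalized posterior weight is prior × product of the log feature likelihoods (using 1 − P(present | H) for each absent log feature):
  insider misuse: 0.214 × (1 − 0.72) × 0.17 = 0.010186
  cryptomining: 0.346 × (1 − 0.61) × 0.38 = 0.051277
  ransomware staging: 0.112 × (1 − 0.30) × 0.94 = 0.073696
  data exfiltration: 0.328 × (1 − 0.17) × 0.14 = 0.038114
Marginal likelihood of the evidence = 0.17327.
P(insider misuse | evidence) ≈ 0.010186 / 0.17327 ≈ 0.059
P(cryptomining | evidence) ≈ 0.051277 / 0.17327 ≈ 0.296
P(ransomware staging | evidence) ≈ 0.073696 / 0.17327 ≈ 0.425
P(data exfiltration | evidence) ≈ 0.038114 / 0.17327 ≈ 0.220
The largest is 0.425, so ransomware staging is most probable.

ransomware staging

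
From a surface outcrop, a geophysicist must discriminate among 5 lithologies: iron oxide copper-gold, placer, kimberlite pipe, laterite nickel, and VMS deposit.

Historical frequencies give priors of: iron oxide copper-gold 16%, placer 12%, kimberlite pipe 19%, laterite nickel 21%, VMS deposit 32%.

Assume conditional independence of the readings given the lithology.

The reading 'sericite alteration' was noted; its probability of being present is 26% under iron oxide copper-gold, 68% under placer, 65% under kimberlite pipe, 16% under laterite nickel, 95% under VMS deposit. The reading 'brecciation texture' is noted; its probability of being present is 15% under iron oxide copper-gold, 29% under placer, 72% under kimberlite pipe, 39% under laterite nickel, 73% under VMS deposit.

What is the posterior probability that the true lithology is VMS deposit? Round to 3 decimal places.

For each hypothesis, the unnormalized posterior weight is prior × product of the reading likelihoods:
  iron oxide copper-gold: 0.16 × 0.26 × 0.15 = 0.00624
  placer: 0.12 × 0.68 × 0.29 = 0.023664
  kimberlite pipe: 0.19 × 0.65 × 0.72 = 0.08892
  laterite nickel: 0.21 × 0.16 × 0.39 = 0.013104
  VMS deposit: 0.32 × 0.95 × 0.73 = 0.22192
Normalizing constant Z = 0.00624 + 0.023664 + 0.08892 + 0.013104 + 0.22192 = 0.35385.
P(VMS deposit | evidence) = 0.22192 / 0.35385 ≈ 0.627.

0.627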